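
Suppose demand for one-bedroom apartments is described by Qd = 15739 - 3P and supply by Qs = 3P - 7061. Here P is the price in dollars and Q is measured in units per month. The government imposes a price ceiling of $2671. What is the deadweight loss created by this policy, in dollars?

Equilibrium: 15739 - 3P = 3P - 7061, so 22800 = 6P and P* = 3800, Q* = 4339.
Because the ceiling (2671) lies below the market-clearing price, it is binding.
At P = 2671: Qd = 15739 - 3·2671 = 7726 and Qs = 3·2671 - 7061 = 952.
Quantity traded falls to 952. At Q = 952 the demand price is (15739 - 952)/3 = 4929 and the supply price is (7061 + 952)/3 = 2671.
Deadweight loss = ½ · (4929 - 2671) · (4339 - 952) = ½ · 2258 · 3387 = 3823923.

3823923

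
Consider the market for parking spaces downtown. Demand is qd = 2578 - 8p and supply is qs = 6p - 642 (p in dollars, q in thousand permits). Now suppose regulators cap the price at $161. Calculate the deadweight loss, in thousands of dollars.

Equilibrium: 2578 - 8p = 6p - 642, so 3220 = 14p and p* = 230, q* = 738.
Because the ceiling (161) lies below the market-clearing price, it is binding.
At p = 161: qd = 2578 - 8·161 = 1290 and qs = 6·161 - 642 = 324.
Quantity traded falls to 324. At q = 324 the demand price is (2578 - 324)/8 = 281.75 and the supply price is (642 + 324)/6 = 161.
Deadweight loss = ½ · (281.75 - 161) · (738 - 324) = ½ · 120.75 · 414 = 24995.25.

24995.25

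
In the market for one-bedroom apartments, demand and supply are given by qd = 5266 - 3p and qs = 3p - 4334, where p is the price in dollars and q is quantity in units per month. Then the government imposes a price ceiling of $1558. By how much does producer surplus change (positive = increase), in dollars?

-16926

In a free market, 5266 - 3p = 3p - 4334 gives the equilibrium p* = 1600, q* = 466.
Because the ceiling (1558) lies below the market-clearing price, it is binding.
At p = 1558: qd = 5266 - 3·1558 = 592 and qs = 3·1558 - 4334 = 340.
Producer surplus without the control is ½ · (1600 - 4334/3) · 466 = 108578/3.
With the ceiling, producers sell 340 units at 1558, so PS = ½ · (1558 - 4334/3) · 340 = 57800/3.
Change in producer surplus = 57800/3 - 108578/3 = -16926.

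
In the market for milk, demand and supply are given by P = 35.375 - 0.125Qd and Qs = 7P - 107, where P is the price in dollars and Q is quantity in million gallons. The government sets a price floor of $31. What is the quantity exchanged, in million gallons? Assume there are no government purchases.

Rearranging demand gives Qd = 283 - 8P. Without the control the market clears where 283 - 8P = 7P - 107, i.e. P* = 26 and Q* = 75.
Because the floor (31) lies above the market-clearing price, it is binding.
At P = 31: Qd = 283 - 8·31 = 35 and Qs = 7·31 - 107 = 110.
The quantity actually transacted is the short side, demand: 35.

35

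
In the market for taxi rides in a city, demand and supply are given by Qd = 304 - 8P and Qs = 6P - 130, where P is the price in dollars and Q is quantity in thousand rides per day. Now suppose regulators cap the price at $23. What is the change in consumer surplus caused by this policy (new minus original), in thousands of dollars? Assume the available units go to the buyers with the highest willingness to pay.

-80

Without the control the market clears where 304 - 8P = 6P - 130, i.e. P* = 31 and Q* = 56.
Since 23 < 31, the ceiling is binding.
At P = 23: Qd = 304 - 8·23 = 120 and Qs = 6·23 - 130 = 8.
Consumer surplus without the control is ½ · (38 - 31) · 56 = 196.
With the ceiling, 8 units are sold at 23 (assume they go to the highest-value buyers). The demand price at Q = 8 is 37, so CS = ½ · [(38 - 23) + (37 - 23)] · 8 = 116.
Change in consumer surplus = 116 - 196 = -80.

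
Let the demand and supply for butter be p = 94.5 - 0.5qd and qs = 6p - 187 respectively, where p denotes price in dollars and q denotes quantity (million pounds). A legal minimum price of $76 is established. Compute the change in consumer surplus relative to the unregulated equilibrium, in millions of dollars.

-1914

Rearranging demand gives qd = 189 - 2p. Equilibrium: 189 - 2p = 6p - 187, so 376 = 8p and p* = 47, q* = 95.
Since 76 > 47, the floor is binding.
At p = 76: qd = 189 - 2·76 = 37 and qs = 6·76 - 187 = 269.
Consumer surplus without the control is ½ · (94.5 - 47) · 95 = 2256.25.
With the floor, consumers buy 37 units at 76, so CS = ½ · (94.5 - 76) · 37 = 342.25.
Change in consumer surplus = 342.25 - 2256.25 = -1914.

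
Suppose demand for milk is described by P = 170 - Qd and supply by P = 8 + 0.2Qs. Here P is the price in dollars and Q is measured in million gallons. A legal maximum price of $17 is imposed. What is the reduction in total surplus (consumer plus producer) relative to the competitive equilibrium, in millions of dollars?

Rearranging demand gives Qd = 170 - P; rearranging supply gives Qs = 5P - 40. Without the control the market clears where 170 - P = 5P - 40, i.e. P* = 35 and Q* = 135.
Since 17 < 35, the ceiling is binding.
At P = 17: Qd = 170 - 17 = 153 and Qs = 5·17 - 40 = 45.
Quantity traded falls to 45. At Q = 45 the demand price is 170 - 45 = 125 and the supply price is (40 + 45)/5 = 17.
Deadweight loss = ½ · (125 - 17) · (135 - 45) = ½ · 108 · 90 = 4860.

4860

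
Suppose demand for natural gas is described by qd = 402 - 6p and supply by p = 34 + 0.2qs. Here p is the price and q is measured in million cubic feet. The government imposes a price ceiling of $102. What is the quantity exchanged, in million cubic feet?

90

Rearranging supply gives qs = 5p - 170. Setting quantity demanded equal to quantity supplied, 402 - 6p = 5p - 170, gives p* = 52 and q* = 90.
The ceiling of 102 is above the equilibrium price 52, so it is not binding; the market clears at p* = 52, q* = 90.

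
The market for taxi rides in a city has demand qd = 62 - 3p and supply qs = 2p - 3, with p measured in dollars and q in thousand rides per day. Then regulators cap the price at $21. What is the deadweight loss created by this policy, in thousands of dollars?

In a free market, 62 - 3p = 2p - 3 gives the equilibrium p* = 13, q* = 23.
Since 21 is above p* = 13, the ceiling does not bind and the free-market outcome prevails.
Since the control does not bind, no trades are prevented and deadweight loss is zero.

0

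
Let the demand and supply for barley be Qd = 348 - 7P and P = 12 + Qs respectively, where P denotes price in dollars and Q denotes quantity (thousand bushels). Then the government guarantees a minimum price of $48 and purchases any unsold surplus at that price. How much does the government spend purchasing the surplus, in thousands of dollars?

1152

Rearranging supply gives Qs = P - 12. Without the control the market clears where 348 - 7P = P - 12, i.e. P* = 45 and Q* = 33.
Because the floor (48) lies above the market-clearing price, it is binding.
At P = 48: Qd = 348 - 7·48 = 12 and Qs = 48 - 12 = 36.
Surplus = Qs - Qd = 24.
Government expenditure = surplus × support price = 24 × 48 = 1152.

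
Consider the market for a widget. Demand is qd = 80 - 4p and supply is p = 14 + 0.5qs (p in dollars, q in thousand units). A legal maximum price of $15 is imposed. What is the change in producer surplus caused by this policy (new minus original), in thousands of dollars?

Rearranging supply gives qs = 2p - 28. Setting quantity demanded equal to quantity supplied, 80 - 4p = 2p - 28, gives p* = 18 and q* = 8.
The ceiling of 15 is below the equilibrium price 18, so it binds.
At p = 15: qd = 80 - 4·15 = 20 and qs = 2·15 - 28 = 2.
Producer surplus without the control is ½ · (18 - 14) · 8 = 16.
With the ceiling, producers sell 2 units at 15, so PS = ½ · (15 - 14) · 2 = 1.
Change in producer surplus = 1 - 16 = -15.

-15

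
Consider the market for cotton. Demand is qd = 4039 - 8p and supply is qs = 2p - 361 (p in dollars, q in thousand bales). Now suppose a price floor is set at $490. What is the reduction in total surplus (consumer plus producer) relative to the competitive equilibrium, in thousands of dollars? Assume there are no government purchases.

50000

Equilibrium: 4039 - 8p = 2p - 361, so 4400 = 10p and p* = 440, q* = 519.
Since 490 > 440, the floor is binding.
At p = 490: qd = 4039 - 8·490 = 119 and qs = 2·490 - 361 = 619.
Quantity traded falls to 119. At q = 119 the demand price is (4039 - 119)/8 = 490 and the supply price is (361 + 119)/2 = 240.
Deadweight loss = ½ · (490 - 240) · (519 - 119) = ½ · 250 · 400 = 50000.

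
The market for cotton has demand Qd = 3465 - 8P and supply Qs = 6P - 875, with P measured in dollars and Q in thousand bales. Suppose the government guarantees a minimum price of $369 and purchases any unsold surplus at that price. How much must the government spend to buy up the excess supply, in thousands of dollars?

304794

Without the control the market clears where 3465 - 8P = 6P - 875, i.e. P* = 310 and Q* = 985.
Because the floor (369) lies above the market-clearing price, it is binding.
At P = 369: Qd = 3465 - 8·369 = 513 and Qs = 6·369 - 875 = 1339.
Surplus = Qs - Qd = 826.
Government expenditure = surplus × support price = 826 × 369 = 304794.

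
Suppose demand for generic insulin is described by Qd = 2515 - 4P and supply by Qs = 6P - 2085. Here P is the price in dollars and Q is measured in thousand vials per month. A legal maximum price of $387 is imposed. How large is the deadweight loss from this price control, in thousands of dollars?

39967.5

Without the control the market clears where 2515 - 4P = 6P - 2085, i.e. P* = 460 and Q* = 675.
The ceiling of 387 is below the equilibrium price 460, so it binds.
At P = 387: Qd = 2515 - 4·387 = 967 and Qs = 6·387 - 2085 = 237.
Quantity traded falls to 237. At Q = 237 the demand price is (2515 - 237)/4 = 569.5 and the supply price is (2085 + 237)/6 = 387.
Deadweight loss = ½ · (569.5 - 387) · (675 - 237) = ½ · 182.5 · 438 = 39967.5.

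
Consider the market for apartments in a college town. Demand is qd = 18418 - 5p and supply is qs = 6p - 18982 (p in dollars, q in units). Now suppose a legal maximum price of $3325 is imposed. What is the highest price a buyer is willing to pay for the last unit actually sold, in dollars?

Without the control the market clears where 18418 - 5p = 6p - 18982, i.e. p* = 3400 and q* = 1418.
Because the ceiling (3325) lies below the market-clearing price, it is binding.
At p = 3325: qd = 18418 - 5·3325 = 1793 and qs = 6·3325 - 18982 = 968.
Only 968 units reach the market. On the demand curve, the marginal buyer's willingness to pay at q = 968 is (18418 - 968)/5 = 3490.

3490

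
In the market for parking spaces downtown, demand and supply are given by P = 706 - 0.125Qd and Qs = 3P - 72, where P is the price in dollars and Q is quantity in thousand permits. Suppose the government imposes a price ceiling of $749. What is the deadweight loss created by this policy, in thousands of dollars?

0

Rearranging demand gives Qd = 5648 - 8P. In a free market, 5648 - 8P = 3P - 72 gives the equilibrium P* = 520, Q* = 1488.
Since 749 is above P* = 520, the ceiling does not bind and the free-market outcome prevails.
Since the control does not bind, no trades are prevented and deadweight loss is zero.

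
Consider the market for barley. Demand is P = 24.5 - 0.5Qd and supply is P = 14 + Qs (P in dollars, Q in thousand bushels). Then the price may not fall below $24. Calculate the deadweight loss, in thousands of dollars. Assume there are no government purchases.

27

Rearranging demand gives Qd = 49 - 2P; rearranging supply gives Qs = P - 14. Setting quantity demanded equal to quantity supplied, 49 - 2P = P - 14, gives P* = 21 and Q* = 7.
The floor of 24 is above the equilibrium price 21, so it binds.
At P = 24: Qd = 49 - 2·24 = 1 and Qs = 24 - 14 = 10.
Quantity traded falls to 1. At Q = 1 the demand price is (49 - 1)/2 = 24 and the supply price is 14 + 1 = 15.
Deadweight loss = ½ · (24 - 15) · (7 - 1) = ½ · 9 · 6 = 27.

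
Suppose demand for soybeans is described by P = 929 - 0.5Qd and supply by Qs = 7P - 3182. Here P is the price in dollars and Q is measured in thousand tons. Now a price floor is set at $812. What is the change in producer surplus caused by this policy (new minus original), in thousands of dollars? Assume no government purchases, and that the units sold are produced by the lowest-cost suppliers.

40824

Rearranging demand gives Qd = 1858 - 2P. Without the control the market clears where 1858 - 2P = 7P - 3182, i.e. P* = 560 and Q* = 738.
The floor of 812 is above the equilibrium price 560, so it binds.
At P = 812: Qd = 1858 - 2·812 = 234 and Qs = 7·812 - 3182 = 2502.
Producer surplus without the control is ½ · (560 - 3182/7) · 738 = 272322/7.
With the floor, 234 units are sold at 812. The supply price at Q = 234 is 488, so PS = ½ · [(812 - 3182/7) + (812 - 488)] · 234 = 558090/7.
Change in producer surplus = 558090/7 - 272322/7 = 40824.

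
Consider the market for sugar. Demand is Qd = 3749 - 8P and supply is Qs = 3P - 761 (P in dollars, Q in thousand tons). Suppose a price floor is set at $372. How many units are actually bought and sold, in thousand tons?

469

In a free market, 3749 - 8P = 3P - 761 gives the equilibrium P* = 410, Q* = 469.
The floor of 372 is below the equilibrium price 410, so it is not binding; the market clears at P* = 410, Q* = 469.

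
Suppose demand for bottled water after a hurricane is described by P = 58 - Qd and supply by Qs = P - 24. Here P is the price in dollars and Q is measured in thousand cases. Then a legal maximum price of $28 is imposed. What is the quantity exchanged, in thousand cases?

4

Rearranging demand gives Qd = 58 - P. Without the control the market clears where 58 - P = P - 24, i.e. P* = 41 and Q* = 17.
Since 28 < 41, the ceiling is binding.
At P = 28: Qd = 58 - 28 = 30 and Qs = 28 - 24 = 4.
The quantity actually transacted is the short side, supply: 4.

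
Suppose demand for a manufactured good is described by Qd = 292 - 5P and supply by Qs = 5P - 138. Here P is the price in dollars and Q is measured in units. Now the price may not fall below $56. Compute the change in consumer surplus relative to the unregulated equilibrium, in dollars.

-578.5

In a free market, 292 - 5P = 5P - 138 gives the equilibrium P* = 43, Q* = 77.
The floor of 56 is above the equilibrium price 43, so it binds.
At P = 56: Qd = 292 - 5·56 = 12 and Qs = 5·56 - 138 = 142.
Consumer surplus without the control is ½ · (58.4 - 43) · 77 = 592.9.
With the floor, consumers buy 12 units at 56, so CS = ½ · (58.4 - 56) · 12 = 14.4.
Change in consumer surplus = 14.4 - 592.9 = -578.5.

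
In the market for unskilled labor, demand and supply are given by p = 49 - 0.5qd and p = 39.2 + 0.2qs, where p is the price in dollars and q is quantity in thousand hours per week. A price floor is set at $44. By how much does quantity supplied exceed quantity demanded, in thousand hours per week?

Rearranging demand gives qd = 98 - 2p; rearranging supply gives qs = 5p - 196. In a free market, 98 - 2p = 5p - 196 gives the equilibrium p* = 42, q* = 14.
Because the floor (44) lies above the market-clearing price, it is binding.
At p = 44: qd = 98 - 2·44 = 10 and qs = 5·44 - 196 = 24.
Surplus = qs - qd = 24 - 10 = 14.

14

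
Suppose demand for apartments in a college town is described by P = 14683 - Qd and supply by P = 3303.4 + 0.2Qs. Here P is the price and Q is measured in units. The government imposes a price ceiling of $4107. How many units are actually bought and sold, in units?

Rearranging demand gives Qd = 14683 - P; rearranging supply gives Qs = 5P - 16517. In a free market, 14683 - P = 5P - 16517 gives the equilibrium P* = 5200, Q* = 9483.
Since 4107 < 5200, the ceiling is binding.
At P = 4107: Qd = 14683 - 4107 = 10576 and Qs = 5·4107 - 16517 = 4018.
The quantity actually transacted is the short side, supply: 4018.

4018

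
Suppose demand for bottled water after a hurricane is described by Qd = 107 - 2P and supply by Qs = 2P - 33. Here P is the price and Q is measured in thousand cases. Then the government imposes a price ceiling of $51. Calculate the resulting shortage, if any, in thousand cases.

In a free market, 107 - 2P = 2P - 33 gives the equilibrium P* = 35, Q* = 37.
Since 51 is above P* = 35, the ceiling does not bind and the free-market outcome prevails.
Since the control does not bind, there is no shortage.

0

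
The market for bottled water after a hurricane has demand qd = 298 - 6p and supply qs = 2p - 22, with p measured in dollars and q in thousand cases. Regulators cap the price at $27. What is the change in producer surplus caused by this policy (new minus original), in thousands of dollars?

-585

Equilibrium: 298 - 6p = 2p - 22, so 320 = 8p and p* = 40, q* = 58.
The ceiling of 27 is below the equilibrium price 40, so it binds.
At p = 27: qd = 298 - 6·27 = 136 and qs = 2·27 - 22 = 32.
Producer surplus without the control is ½ · (40 - 11) · 58 = 841.
With the ceiling, producers sell 32 units at 27, so PS = ½ · (27 - 11) · 32 = 256.
Change in producer surplus = 256 - 841 = -585.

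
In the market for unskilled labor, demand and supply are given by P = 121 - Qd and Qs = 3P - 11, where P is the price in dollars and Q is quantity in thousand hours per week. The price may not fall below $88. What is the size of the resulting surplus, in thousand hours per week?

Rearranging demand gives Qd = 121 - P. Without the control the market clears where 121 - P = 3P - 11, i.e. P* = 33 and Q* = 88.
The floor of 88 is above the equilibrium price 33, so it binds.
At P = 88: Qd = 121 - 88 = 33 and Qs = 3·88 - 11 = 253.
Surplus = Qs - Qd = 253 - 33 = 220.

220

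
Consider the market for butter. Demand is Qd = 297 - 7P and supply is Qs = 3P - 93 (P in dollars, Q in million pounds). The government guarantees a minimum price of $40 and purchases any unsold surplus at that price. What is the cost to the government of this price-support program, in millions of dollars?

Without the control the market clears where 297 - 7P = 3P - 93, i.e. P* = 39 and Q* = 24.
Since 40 > 39, the floor is binding.
At P = 40: Qd = 297 - 7·40 = 17 and Qs = 3·40 - 93 = 27.
Surplus = Qs - Qd = 10.
Government expenditure = surplus × support price = 10 × 40 = 400.

400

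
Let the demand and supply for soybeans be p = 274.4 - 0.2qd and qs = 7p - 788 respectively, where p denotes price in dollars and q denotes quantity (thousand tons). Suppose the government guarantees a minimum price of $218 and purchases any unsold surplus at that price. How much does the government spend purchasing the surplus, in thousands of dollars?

Rearranging demand gives qd = 1372 - 5p. Without the control the market clears where 1372 - 5p = 7p - 788, i.e. p* = 180 and q* = 472.
Because the floor (218) lies above the market-clearing price, it is binding.
At p = 218: qd = 1372 - 5·218 = 282 and qs = 7·218 - 788 = 738.
Surplus = qs - qd = 456.
Government expenditure = surplus × support price = 456 × 218 = 99408.

99408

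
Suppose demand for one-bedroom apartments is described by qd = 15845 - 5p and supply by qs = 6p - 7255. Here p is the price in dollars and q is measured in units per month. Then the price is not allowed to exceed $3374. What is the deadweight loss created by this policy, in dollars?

Without the control the market clears where 15845 - 5p = 6p - 7255, i.e. p* = 2100 and q* = 5345.
The ceiling of 3374 is above the equilibrium price 2100, so it is not binding; the market clears at p* = 2100, q* = 5345.
Since the control does not bind, no trades are prevented and deadweight loss is zero.

0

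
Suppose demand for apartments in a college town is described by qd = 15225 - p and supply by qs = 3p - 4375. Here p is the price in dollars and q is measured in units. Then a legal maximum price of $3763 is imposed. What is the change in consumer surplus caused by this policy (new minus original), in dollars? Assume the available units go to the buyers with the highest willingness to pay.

2043757.5

Equilibrium: 15225 - p = 3p - 4375, so 19600 = 4p and p* = 4900, q* = 10325.
The ceiling of 3763 is below the equilibrium price 4900, so it binds.
At p = 3763: qd = 15225 - 3763 = 11462 and qs = 3·3763 - 4375 = 6914.
Consumer surplus without the control is ½ · (15225 - 4900) · 10325 = 53302812.5.
With the ceiling, 6914 units are sold at 3763 (assume they go to the highest-value buyers). The demand price at q = 6914 is 8311, so CS = ½ · [(15225 - 3763) + (8311 - 3763)] · 6914 = 55346570.
Change in consumer surplus = 55346570 - 53302812.5 = 2043757.5.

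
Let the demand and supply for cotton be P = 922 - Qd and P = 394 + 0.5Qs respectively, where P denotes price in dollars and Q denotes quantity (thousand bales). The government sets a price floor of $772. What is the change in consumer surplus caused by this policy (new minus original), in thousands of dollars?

-50702

Rearranging demand gives Qd = 922 - P; rearranging supply gives Qs = 2P - 788. Equilibrium: 922 - P = 2P - 788, so 1710 = 3P and P* = 570, Q* = 352.
Because the floor (772) lies above the market-clearing price, it is binding.
At P = 772: Qd = 922 - 772 = 150 and Qs = 2·772 - 788 = 756.
Consumer surplus without the control is ½ · (922 - 570) · 352 = 61952.
With the floor, consumers buy 150 units at 772, so CS = ½ · (922 - 772) · 150 = 11250.
Change in consumer surplus = 11250 - 61952 = -50702.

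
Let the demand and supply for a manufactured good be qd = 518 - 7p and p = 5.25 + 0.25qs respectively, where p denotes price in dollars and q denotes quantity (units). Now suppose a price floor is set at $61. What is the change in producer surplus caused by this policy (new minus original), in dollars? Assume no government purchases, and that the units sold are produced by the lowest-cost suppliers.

Rearranging supply gives qs = 4p - 21. Without the control the market clears where 518 - 7p = 4p - 21, i.e. p* = 49 and q* = 175.
Since 61 > 49, the floor is binding.
At p = 61: qd = 518 - 7·61 = 91 and qs = 4·61 - 21 = 223.
Producer surplus without the control is ½ · (49 - 5.25) · 175 = 3828.125.
With the floor, 91 units are sold at 61. The supply price at q = 91 is 28, so PS = ½ · [(61 - 5.25) + (61 - 28)] · 91 = 4038.125.
Change in producer surplus = 4038.125 - 3828.125 = 210.

210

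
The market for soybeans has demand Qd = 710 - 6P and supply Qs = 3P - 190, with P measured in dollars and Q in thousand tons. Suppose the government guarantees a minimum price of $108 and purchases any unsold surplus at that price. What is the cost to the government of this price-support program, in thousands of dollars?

Setting quantity demanded equal to quantity supplied, 710 - 6P = 3P - 190, gives P* = 100 and Q* = 110.
Because the floor (108) lies above the market-clearing price, it is binding.
At P = 108: Qd = 710 - 6·108 = 62 and Qs = 3·108 - 190 = 134.
Surplus = Qs - Qd = 72.
Government expenditure = surplus × support price = 72 × 108 = 7776.

7776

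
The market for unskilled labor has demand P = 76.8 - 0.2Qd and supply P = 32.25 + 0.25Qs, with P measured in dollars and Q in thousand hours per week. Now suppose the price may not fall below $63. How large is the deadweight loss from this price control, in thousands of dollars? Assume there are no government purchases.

Rearranging demand gives Qd = 384 - 5P; rearranging supply gives Qs = 4P - 129. Setting quantity demanded equal to quantity supplied, 384 - 5P = 4P - 129, gives P* = 57 and Q* = 99.
Since 63 > 57, the floor is binding.
At P = 63: Qd = 384 - 5·63 = 69 and Qs = 4·63 - 129 = 123.
Quantity traded falls to 69. At Q = 69 the demand price is (384 - 69)/5 = 63 and the supply price is (129 + 69)/4 = 49.5.
Deadweight loss = ½ · (63 - 49.5) · (99 - 69) = ½ · 13.5 · 30 = 202.5.

202.5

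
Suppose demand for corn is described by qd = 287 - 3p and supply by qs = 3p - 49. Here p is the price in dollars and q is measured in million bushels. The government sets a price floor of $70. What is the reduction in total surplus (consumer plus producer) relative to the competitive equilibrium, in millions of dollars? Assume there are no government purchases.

Setting quantity demanded equal to quantity supplied, 287 - 3p = 3p - 49, gives p* = 56 and q* = 119.
The floor of 70 is above the equilibrium price 56, so it binds.
At p = 70: qd = 287 - 3·70 = 77 and qs = 3·70 - 49 = 161.
Quantity traded falls to 77. At q = 77 the demand price is (287 - 77)/3 = 70 and the supply price is (49 + 77)/3 = 42.
Deadweight loss = ½ · (70 - 42) · (119 - 77) = ½ · 28 · 42 = 588.

588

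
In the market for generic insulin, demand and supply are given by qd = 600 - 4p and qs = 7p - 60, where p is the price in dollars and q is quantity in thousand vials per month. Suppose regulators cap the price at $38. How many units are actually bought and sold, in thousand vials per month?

In a free market, 600 - 4p = 7p - 60 gives the equilibrium p* = 60, q* = 360.
The ceiling of 38 is below the equilibrium price 60, so it binds.
At p = 38: qd = 600 - 4·38 = 448 and qs = 7·38 - 60 = 206.
The quantity actually transacted is the short side, supply: 206.

206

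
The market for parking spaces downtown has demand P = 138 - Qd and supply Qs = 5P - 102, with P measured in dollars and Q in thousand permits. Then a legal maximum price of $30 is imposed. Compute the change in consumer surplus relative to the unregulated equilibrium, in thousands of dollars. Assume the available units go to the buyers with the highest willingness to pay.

Rearranging demand gives Qd = 138 - P. Setting quantity demanded equal to quantity supplied, 138 - P = 5P - 102, gives P* = 40 and Q* = 98.
Since 30 < 40, the ceiling is binding.
At P = 30: Qd = 138 - 30 = 108 and Qs = 5·30 - 102 = 48.
Consumer surplus without the control is ½ · (138 - 40) · 98 = 4802.
With the ceiling, 48 units are sold at 30 (assume they go to the highest-value buyers). The demand price at Q = 48 is 90, so CS = ½ · [(138 - 30) + (90 - 30)] · 48 = 4032.
Change in consumer surplus = 4032 - 4802 = -770.

-770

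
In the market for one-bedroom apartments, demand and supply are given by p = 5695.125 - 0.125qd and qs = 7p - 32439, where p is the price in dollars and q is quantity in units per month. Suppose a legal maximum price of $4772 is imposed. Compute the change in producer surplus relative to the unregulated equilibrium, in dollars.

-1054164

Rearranging demand gives qd = 45561 - 8p. Without the control the market clears where 45561 - 8p = 7p - 32439, i.e. p* = 5200 and q* = 3961.
Since 4772 < 5200, the ceiling is binding.
At p = 4772: qd = 45561 - 8·4772 = 7385 and qs = 7·4772 - 32439 = 965.
Producer surplus without the control is ½ · (5200 - 32439/7) · 3961 = 15689521/14.
With the ceiling, producers sell 965 units at 4772, so PS = ½ · (4772 - 32439/7) · 965 = 931225/14.
Change in producer surplus = 931225/14 - 15689521/14 = -1054164.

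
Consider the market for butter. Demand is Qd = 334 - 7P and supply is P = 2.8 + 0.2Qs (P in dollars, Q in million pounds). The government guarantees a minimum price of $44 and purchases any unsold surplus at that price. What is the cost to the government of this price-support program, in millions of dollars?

Rearranging supply gives Qs = 5P - 14. Equilibrium: 334 - 7P = 5P - 14, so 348 = 12P and P* = 29, Q* = 131.
Since 44 > 29, the floor is binding.
At P = 44: Qd = 334 - 7·44 = 26 and Qs = 5·44 - 14 = 206.
Surplus = Qs - Qd = 180.
Government expenditure = surplus × support price = 180 × 44 = 7920.

7920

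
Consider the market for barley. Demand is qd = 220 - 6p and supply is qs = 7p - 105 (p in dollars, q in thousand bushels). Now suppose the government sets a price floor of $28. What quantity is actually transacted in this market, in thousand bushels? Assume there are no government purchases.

52

Setting quantity demanded equal to quantity supplied, 220 - 6p = 7p - 105, gives p* = 25 and q* = 70.
Since 28 > 25, the floor is binding.
At p = 28: qd = 220 - 6·28 = 52 and qs = 7·28 - 105 = 91.
The quantity actually transacted is the short side, demand: 52.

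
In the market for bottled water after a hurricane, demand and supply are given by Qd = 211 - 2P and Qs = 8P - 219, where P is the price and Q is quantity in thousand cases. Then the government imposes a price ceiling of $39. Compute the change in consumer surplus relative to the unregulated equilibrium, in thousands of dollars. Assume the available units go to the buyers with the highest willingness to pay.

Equilibrium: 211 - 2P = 8P - 219, so 430 = 10P and P* = 43, Q* = 125.
Because the ceiling (39) lies below the market-clearing price, it is binding.
At P = 39: Qd = 211 - 2·39 = 133 and Qs = 8·39 - 219 = 93.
Consumer surplus without the control is ½ · (105.5 - 43) · 125 = 3906.25.
With the ceiling, 93 units are sold at 39 (assume they go to the highest-value buyers). The demand price at Q = 93 is 59, so CS = ½ · [(105.5 - 39) + (59 - 39)] · 93 = 4022.25.
Change in consumer surplus = 4022.25 - 3906.25 = 116.

116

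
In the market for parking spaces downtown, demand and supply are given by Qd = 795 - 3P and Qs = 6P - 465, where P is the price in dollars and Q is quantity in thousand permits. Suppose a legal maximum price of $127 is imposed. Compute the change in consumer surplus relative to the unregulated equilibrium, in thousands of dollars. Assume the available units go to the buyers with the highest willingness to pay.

2847

Setting quantity demanded equal to quantity supplied, 795 - 3P = 6P - 465, gives P* = 140 and Q* = 375.
Because the ceiling (127) lies below the market-clearing price, it is binding.
At P = 127: Qd = 795 - 3·127 = 414 and Qs = 6·127 - 465 = 297.
Consumer surplus without the control is ½ · (265 - 140) · 375 = 23437.5.
With the ceiling, 297 units are sold at 127 (assume they go to the highest-value buyers). The demand price at Q = 297 is 166, so CS = ½ · [(265 - 127) + (166 - 127)] · 297 = 26284.5.
Change in consumer surplus = 26284.5 - 23437.5 = 2847.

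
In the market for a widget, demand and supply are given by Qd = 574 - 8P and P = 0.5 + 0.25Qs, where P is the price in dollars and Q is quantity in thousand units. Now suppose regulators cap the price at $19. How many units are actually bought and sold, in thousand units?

74

Rearranging supply gives Qs = 4P - 2. Equilibrium: 574 - 8P = 4P - 2, so 576 = 12P and P* = 48, Q* = 190.
Since 19 < 48, the ceiling is binding.
At P = 19: Qd = 574 - 8·19 = 422 and Qs = 4·19 - 2 = 74.
The quantity actually transacted is the short side, supply: 74.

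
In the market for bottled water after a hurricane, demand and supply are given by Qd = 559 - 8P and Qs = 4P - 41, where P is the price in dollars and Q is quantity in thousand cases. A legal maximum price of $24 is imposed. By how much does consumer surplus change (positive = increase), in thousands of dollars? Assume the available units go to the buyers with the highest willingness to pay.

754

Without the control the market clears where 559 - 8P = 4P - 41, i.e. P* = 50 and Q* = 159.
The ceiling of 24 is below the equilibrium price 50, so it binds.
At P = 24: Qd = 559 - 8·24 = 367 and Qs = 4·24 - 41 = 55.
Consumer surplus without the control is ½ · (69.875 - 50) · 159 = 1580.0625.
With the ceiling, 55 units are sold at 24 (assume they go to the highest-value buyers). The demand price at Q = 55 is 63, so CS = ½ · [(69.875 - 24) + (63 - 24)] · 55 = 2334.0625.
Change in consumer surplus = 2334.0625 - 1580.0625 = 754.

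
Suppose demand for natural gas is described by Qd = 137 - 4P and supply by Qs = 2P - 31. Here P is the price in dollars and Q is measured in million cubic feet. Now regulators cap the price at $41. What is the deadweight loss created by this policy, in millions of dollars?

Without the control the market clears where 137 - 4P = 2P - 31, i.e. P* = 28 and Q* = 25.
The ceiling of 41 is above the equilibrium price 28, so it is not binding; the market clears at P* = 28, Q* = 25.
Since the control does not bind, no trades are prevented and deadweight loss is zero.

0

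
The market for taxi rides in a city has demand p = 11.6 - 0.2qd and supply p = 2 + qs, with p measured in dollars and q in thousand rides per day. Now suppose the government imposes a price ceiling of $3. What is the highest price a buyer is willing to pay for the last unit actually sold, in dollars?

11.4

Rearranging demand gives qd = 58 - 5p; rearranging supply gives qs = p - 2. Equilibrium: 58 - 5p = p - 2, so 60 = 6p and p* = 10, q* = 8.
Since 3 < 10, the ceiling is binding.
At p = 3: qd = 58 - 5·3 = 43 and qs = 3 - 2 = 1.
Only 1 units reach the market. On the demand curve, the marginal buyer's willingness to pay at q = 1 is (58 - 1)/5 = 11.4.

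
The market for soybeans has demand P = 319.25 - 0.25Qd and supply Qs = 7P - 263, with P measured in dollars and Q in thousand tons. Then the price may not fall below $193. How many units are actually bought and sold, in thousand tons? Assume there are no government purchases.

505

Rearranging demand gives Qd = 1277 - 4P. Without the control the market clears where 1277 - 4P = 7P - 263, i.e. P* = 140 and Q* = 717.
The floor of 193 is above the equilibrium price 140, so it binds.
At P = 193: Qd = 1277 - 4·193 = 505 and Qs = 7·193 - 263 = 1088.
The quantity actually transacted is the short side, demand: 505.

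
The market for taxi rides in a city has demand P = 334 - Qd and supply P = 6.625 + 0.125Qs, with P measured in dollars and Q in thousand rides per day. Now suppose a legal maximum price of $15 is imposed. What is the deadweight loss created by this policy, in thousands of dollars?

Rearranging demand gives Qd = 334 - P; rearranging supply gives Qs = 8P - 53. Setting quantity demanded equal to quantity supplied, 334 - P = 8P - 53, gives P* = 43 and Q* = 291.
Because the ceiling (15) lies below the market-clearing price, it is binding.
At P = 15: Qd = 334 - 15 = 319 and Qs = 8·15 - 53 = 67.
Quantity traded falls to 67. At Q = 67 the demand price is 334 - 67 = 267 and the supply price is (53 + 67)/8 = 15.
Deadweight loss = ½ · (267 - 15) · (291 - 67) = ½ · 252 · 224 = 28224.

28224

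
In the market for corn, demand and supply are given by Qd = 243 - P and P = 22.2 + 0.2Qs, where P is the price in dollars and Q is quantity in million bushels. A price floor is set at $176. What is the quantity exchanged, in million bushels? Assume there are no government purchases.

Rearranging supply gives Qs = 5P - 111. In a free market, 243 - P = 5P - 111 gives the equilibrium P* = 59, Q* = 184.
Since 176 > 59, the floor is binding.
At P = 176: Qd = 243 - 176 = 67 and Qs = 5·176 - 111 = 769.
The quantity actually transacted is the short side, demand: 67.

67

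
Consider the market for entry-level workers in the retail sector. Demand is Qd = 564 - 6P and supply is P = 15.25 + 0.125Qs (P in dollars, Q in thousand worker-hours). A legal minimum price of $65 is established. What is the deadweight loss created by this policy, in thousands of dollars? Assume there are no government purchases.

1344

Rearranging supply gives Qs = 8P - 122. Equilibrium: 564 - 6P = 8P - 122, so 686 = 14P and P* = 49, Q* = 270.
The floor of 65 is above the equilibrium price 49, so it binds.
At P = 65: Qd = 564 - 6·65 = 174 and Qs = 8·65 - 122 = 398.
Quantity traded falls to 174. At Q = 174 the demand price is (564 - 174)/6 = 65 and the supply price is (122 + 174)/8 = 37.
Deadweight loss = ½ · (65 - 37) · (270 - 174) = ½ · 28 · 96 = 1344.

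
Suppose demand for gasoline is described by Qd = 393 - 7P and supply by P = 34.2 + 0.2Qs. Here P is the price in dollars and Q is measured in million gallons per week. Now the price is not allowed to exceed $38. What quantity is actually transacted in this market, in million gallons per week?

19

Rearranging supply gives Qs = 5P - 171. Setting quantity demanded equal to quantity supplied, 393 - 7P = 5P - 171, gives P* = 47 and Q* = 64.
Since 38 < 47, the ceiling is binding.
At P = 38: Qd = 393 - 7·38 = 127 and Qs = 5·38 - 171 = 19.
The quantity actually transacted is the short side, supply: 19.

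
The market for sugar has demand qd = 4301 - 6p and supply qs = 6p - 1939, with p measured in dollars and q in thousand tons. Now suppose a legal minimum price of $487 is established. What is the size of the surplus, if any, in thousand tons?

0

Without the control the market clears where 4301 - 6p = 6p - 1939, i.e. p* = 520 and q* = 1181.
Since 487 is below p* = 520, the floor does not bind and the free-market outcome prevails.
Since the control does not bind, there is no surplus.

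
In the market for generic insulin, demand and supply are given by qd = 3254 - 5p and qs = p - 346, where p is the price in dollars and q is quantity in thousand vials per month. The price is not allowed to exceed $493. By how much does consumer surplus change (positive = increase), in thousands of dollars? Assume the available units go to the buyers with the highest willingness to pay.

Setting quantity demanded equal to quantity supplied, 3254 - 5p = p - 346, gives p* = 600 and q* = 254.
Since 493 < 600, the ceiling is binding.
At p = 493: qd = 3254 - 5·493 = 789 and qs = 493 - 346 = 147.
Consumer surplus without the control is ½ · (650.8 - 600) · 254 = 6451.6.
With the ceiling, 147 units are sold at 493 (assume they go to the highest-value buyers). The demand price at q = 147 is 621.4, so CS = ½ · [(650.8 - 493) + (621.4 - 493)] · 147 = 21035.7.
Change in consumer surplus = 21035.7 - 6451.6 = 14584.1.

14584.1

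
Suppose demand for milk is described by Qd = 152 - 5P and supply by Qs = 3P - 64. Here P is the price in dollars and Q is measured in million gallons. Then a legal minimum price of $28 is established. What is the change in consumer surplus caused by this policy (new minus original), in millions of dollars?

-14.5

Equilibrium: 152 - 5P = 3P - 64, so 216 = 8P and P* = 27, Q* = 17.
Because the floor (28) lies above the market-clearing price, it is binding.
At P = 28: Qd = 152 - 5·28 = 12 and Qs = 3·28 - 64 = 20.
Consumer surplus without the control is ½ · (30.4 - 27) · 17 = 28.9.
With the floor, consumers buy 12 units at 28, so CS = ½ · (30.4 - 28) · 12 = 14.4.
Change in consumer surplus = 14.4 - 28.9 = -14.5.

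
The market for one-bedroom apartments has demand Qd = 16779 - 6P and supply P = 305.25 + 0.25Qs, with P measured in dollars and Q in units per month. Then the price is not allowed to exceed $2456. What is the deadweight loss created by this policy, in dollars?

Rearranging supply gives Qs = 4P - 1221. Setting quantity demanded equal to quantity supplied, 16779 - 6P = 4P - 1221, gives P* = 1800 and Q* = 5979.
Since 2456 is above P* = 1800, the ceiling does not bind and the free-market outcome prevails.
Since the control does not bind, no trades are prevented and deadweight loss is zero.

0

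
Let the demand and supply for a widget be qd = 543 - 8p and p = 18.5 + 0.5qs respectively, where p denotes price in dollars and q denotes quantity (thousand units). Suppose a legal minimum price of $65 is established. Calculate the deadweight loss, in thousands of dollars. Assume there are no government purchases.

Rearranging supply gives qs = 2p - 37. Without the control the market clears where 543 - 8p = 2p - 37, i.e. p* = 58 and q* = 79.
Because the floor (65) lies above the market-clearing price, it is binding.
At p = 65: qd = 543 - 8·65 = 23 and qs = 2·65 - 37 = 93.
Quantity traded falls to 23. At q = 23 the demand price is (543 - 23)/8 = 65 and the supply price is (37 + 23)/2 = 30.
Deadweight loss = ½ · (65 - 30) · (79 - 23) = ½ · 35 · 56 = 980.

980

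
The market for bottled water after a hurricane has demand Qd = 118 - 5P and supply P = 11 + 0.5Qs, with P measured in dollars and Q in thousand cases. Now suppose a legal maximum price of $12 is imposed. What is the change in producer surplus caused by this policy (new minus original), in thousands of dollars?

-80

Rearranging supply gives Qs = 2P - 22. Setting quantity demanded equal to quantity supplied, 118 - 5P = 2P - 22, gives P* = 20 and Q* = 18.
The ceiling of 12 is below the equilibrium price 20, so it binds.
At P = 12: Qd = 118 - 5·12 = 58 and Qs = 2·12 - 22 = 2.
Producer surplus without the control is ½ · (20 - 11) · 18 = 81.
With the ceiling, producers sell 2 units at 12, so PS = ½ · (12 - 11) · 2 = 1.
Change in producer surplus = 1 - 81 = -80.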